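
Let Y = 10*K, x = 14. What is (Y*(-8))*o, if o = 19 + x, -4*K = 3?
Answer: 1980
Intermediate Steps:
K = -3/4 (K = -1/4*3 = -3/4 ≈ -0.75000)
o = 33 (o = 19 + 14 = 33)
Y = -15/2 (Y = 10*(-3/4) = -15/2 ≈ -7.5000)
(Y*(-8))*o = -15/2*(-8)*33 = 60*33 = 1980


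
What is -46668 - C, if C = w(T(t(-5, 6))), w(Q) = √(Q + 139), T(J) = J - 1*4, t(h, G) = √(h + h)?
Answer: -46668 - √(135 + I*√10) ≈ -46680.0 - 0.13607*I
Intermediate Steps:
t(h, G) = √2*√h (t(h, G) = √(2*h) = √2*√h)
T(J) = -4 + J (T(J) = J - 4 = -4 + J)
w(Q) = √(139 + Q)
C = √(135 + I*√10) (C = √(139 + (-4 + √2*√(-5))) = √(139 + (-4 + √2*(I*√5))) = √(139 + (-4 + I*√10)) = √(135 + I*√10) ≈ 11.62 + 0.1361*I)
-46668 - C = -46668 - √(135 + I*√10)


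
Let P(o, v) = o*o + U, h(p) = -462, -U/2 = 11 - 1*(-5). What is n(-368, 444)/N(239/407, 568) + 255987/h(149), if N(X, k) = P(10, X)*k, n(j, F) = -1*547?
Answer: -1647915767/2974048 ≈ -554.10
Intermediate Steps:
U = -32 (U = -2*(11 - 1*(-5)) = -2*(11 + 5) = -2*16 = -32)
n(j, F) = -547
P(o, v) = -32 + o² (P(o, v) = o*o - 32 = o² - 32 = -32 + o²)
N(X, k) = 68*k (N(X, k) = (-32 + 10²)*k = (-32 + 100)*k = 68*k)
n(-368, 444)/N(239/407, 568) + 255987/h(149) = -547/(68*568) + 255987/(-462) = -547/38624 + 255987*(-1/462) = -547*1/38624 - 85329/154 = -547/38624 - 85329/154 = -1647915767/2974048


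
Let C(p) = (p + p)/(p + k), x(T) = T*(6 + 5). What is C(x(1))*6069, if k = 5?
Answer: 66759/8 ≈ 8344.9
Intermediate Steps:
x(T) = 11*T (x(T) = T*11 = 11*T)
C(p) = 2*p/(5 + p) (C(p) = (p + p)/(p + 5) = (2*p)/(5 + p) = 2*p/(5 + p))
C(x(1))*6069 = (2*(11*1)/(5 + 11*1))*6069 = (2*11/(5 + 11))*6069 = (2*11/16)*6069 = (2*11*(1/16))*6069 = (11/8)*6069 = 66759/8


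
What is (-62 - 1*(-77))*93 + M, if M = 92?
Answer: 1487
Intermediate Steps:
(-62 - 1*(-77))*93 + M = (-62 - 1*(-77))*93 + 92 = (-62 + 77)*93 + 92 = 15*93 + 92 = 1395 + 92 = 1487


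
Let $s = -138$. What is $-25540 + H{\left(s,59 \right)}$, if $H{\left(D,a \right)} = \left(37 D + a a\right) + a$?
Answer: $-27106$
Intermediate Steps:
$H{\left(D,a \right)} = a + a^{2} + 37 D$ ($H{\left(D,a \right)} = \left(37 D + a^{2}\right) + a = \left(a^{2} + 37 D\right) + a = a + a^{2} + 37 D$)
$-25540 + H{\left(s,59 \right)} = -25540 + \left(59 + 59^{2} + 37 \left(-138\right)\right) = -25540 + \left(59 + 3481 - 5106\right) = -25540 - 1566 = -27106$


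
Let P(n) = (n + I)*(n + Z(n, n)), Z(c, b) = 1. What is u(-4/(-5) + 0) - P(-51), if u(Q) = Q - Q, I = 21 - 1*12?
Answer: -2100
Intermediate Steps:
I = 9 (I = 21 - 12 = 9)
u(Q) = 0
P(n) = (1 + n)*(9 + n) (P(n) = (n + 9)*(n + 1) = (9 + n)*(1 + n) = (1 + n)*(9 + n))
u(-4/(-5) + 0) - P(-51) = 0 - (9 + (-51)**2 + 10*(-51)) = 0 - (9 + 2601 - 510) = 0 - 1*2100 = 0 - 2100 = -2100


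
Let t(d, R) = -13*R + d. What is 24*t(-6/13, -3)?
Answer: 12024/13 ≈ 924.92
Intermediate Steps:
t(d, R) = d - 13*R
24*t(-6/13, -3) = 24*(-6/13 - 13*(-3)) = 24*(-6*1/13 + 39) = 24*(-6/13 + 39) = 24*(501/13) = 12024/13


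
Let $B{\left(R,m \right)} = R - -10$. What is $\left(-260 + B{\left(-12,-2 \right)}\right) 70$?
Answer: $-18340$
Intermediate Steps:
$B{\left(R,m \right)} = 10 + R$ ($B{\left(R,m \right)} = R + 10 = 10 + R$)
$\left(-260 + B{\left(-12,-2 \right)}\right) 70 = \left(-260 + \left(10 - 12\right)\right) 70 = \left(-260 - 2\right) 70 = \left(-262\right) 70 = -18340$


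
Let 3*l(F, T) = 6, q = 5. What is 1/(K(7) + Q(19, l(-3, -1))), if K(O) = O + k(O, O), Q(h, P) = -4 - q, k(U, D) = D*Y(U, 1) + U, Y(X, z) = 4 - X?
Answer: -1/16 ≈ -0.062500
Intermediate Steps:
l(F, T) = 2 (l(F, T) = (⅓)*6 = 2)
k(U, D) = U + D*(4 - U) (k(U, D) = D*(4 - U) + U = U + D*(4 - U))
Q(h, P) = -9 (Q(h, P) = -4 - 1*5 = -4 - 5 = -9)
K(O) = 2*O - O*(-4 + O) (K(O) = O + (O - O*(-4 + O)) = 2*O - O*(-4 + O))
1/(K(7) + Q(19, l(-3, -1))) = 1/(7*(6 - 1*7) - 9) = 1/(7*(6 - 7) - 9) = 1/(7*(-1) - 9) = 1/(-7 - 9) = 1/(-16) = -1/16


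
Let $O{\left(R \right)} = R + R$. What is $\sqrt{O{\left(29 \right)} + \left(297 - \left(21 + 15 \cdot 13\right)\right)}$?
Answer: $\sqrt{139} \approx 11.79$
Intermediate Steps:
$O{\left(R \right)} = 2 R$
$\sqrt{O{\left(29 \right)} + \left(297 - \left(21 + 15 \cdot 13\right)\right)} = \sqrt{2 \cdot 29 + \left(297 - \left(21 + 15 \cdot 13\right)\right)} = \sqrt{58 + \left(297 - \left(21 + 195\right)\right)} = \sqrt{58 + \left(297 - 216\right)} = \sqrt{58 + 81} = \sqrt{139}$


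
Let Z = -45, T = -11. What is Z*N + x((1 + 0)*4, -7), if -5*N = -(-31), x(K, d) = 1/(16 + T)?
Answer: 1396/5 ≈ 279.20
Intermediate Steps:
x(K, d) = ⅕ (x(K, d) = 1/(16 - 11) = 1/5 = ⅕)
N = -31/5 (N = -(-31)*(-1*1)/5 = -(-31)*(-1)/5 = -⅕*31 = -31/5 ≈ -6.2000)
Z*N + x((1 + 0)*4, -7) = -45*(-31/5) + ⅕ = 279 + ⅕ = 1396/5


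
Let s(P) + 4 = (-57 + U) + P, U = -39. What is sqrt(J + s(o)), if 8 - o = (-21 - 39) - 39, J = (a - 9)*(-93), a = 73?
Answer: I*sqrt(5945) ≈ 77.104*I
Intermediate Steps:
J = -5952 (J = (73 - 9)*(-93) = 64*(-93) = -5952)
o = 107 (o = 8 - ((-21 - 39) - 39) = 8 - (-60 - 39) = 8 - 1*(-99) = 8 + 99 = 107)
s(P) = -100 + P (s(P) = -4 + ((-57 - 39) + P) = -4 + (-96 + P) = -100 + P)
sqrt(J + s(o)) = sqrt(-5952 + (-100 + 107)) = sqrt(-5952 + 7) = sqrt(-5945) = I*sqrt(5945)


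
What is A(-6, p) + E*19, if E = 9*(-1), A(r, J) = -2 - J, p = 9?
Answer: -182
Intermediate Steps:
E = -9
A(-6, p) + E*19 = (-2 - 1*9) - 9*19 = (-2 - 9) - 171 = -11 - 171 = -182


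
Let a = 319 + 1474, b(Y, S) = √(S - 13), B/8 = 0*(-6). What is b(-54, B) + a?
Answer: 1793 + I*√13 ≈ 1793.0 + 3.6056*I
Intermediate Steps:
B = 0 (B = 8*(0*(-6)) = 8*0 = 0)
b(Y, S) = √(-13 + S)
a = 1793
b(-54, B) + a = √(-13 + 0) + 1793 = √(-13) + 1793 = I*√13 + 1793 = 1793 + I*√13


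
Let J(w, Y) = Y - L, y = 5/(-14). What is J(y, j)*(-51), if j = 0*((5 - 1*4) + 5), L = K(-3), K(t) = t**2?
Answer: 459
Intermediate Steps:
L = 9 (L = (-3)**2 = 9)
y = -5/14 (y = 5*(-1/14) = -5/14 ≈ -0.35714)
j = 0 (j = 0*((5 - 4) + 5) = 0*(1 + 5) = 0*6 = 0)
J(w, Y) = -9 + Y (J(w, Y) = Y - 1*9 = Y - 9 = -9 + Y)
J(y, j)*(-51) = (-9 + 0)*(-51) = -9*(-51) = 459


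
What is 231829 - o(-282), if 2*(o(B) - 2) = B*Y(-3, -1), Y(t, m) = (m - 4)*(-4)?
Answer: 234647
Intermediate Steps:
Y(t, m) = 16 - 4*m (Y(t, m) = (-4 + m)*(-4) = 16 - 4*m)
o(B) = 2 + 10*B (o(B) = 2 + (B*(16 - 4*(-1)))/2 = 2 + (B*(16 + 4))/2 = 2 + (B*20)/2 = 2 + (20*B)/2 = 2 + 10*B)
231829 - o(-282) = 231829 - (2 + 10*(-282)) = 231829 - (2 - 2820) = 231829 - 1*(-2818) = 231829 + 2818 = 234647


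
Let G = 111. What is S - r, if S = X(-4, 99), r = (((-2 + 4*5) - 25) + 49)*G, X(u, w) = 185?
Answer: -4477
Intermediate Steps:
r = 4662 (r = (((-2 + 4*5) - 25) + 49)*111 = (((-2 + 20) - 25) + 49)*111 = ((18 - 25) + 49)*111 = (-7 + 49)*111 = 42*111 = 4662)
S = 185
S - r = 185 - 1*4662 = 185 - 4662 = -4477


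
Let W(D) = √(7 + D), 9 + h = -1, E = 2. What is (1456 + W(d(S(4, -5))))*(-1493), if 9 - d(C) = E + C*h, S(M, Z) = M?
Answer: -2173808 - 4479*√6 ≈ -2.1848e+6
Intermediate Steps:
h = -10 (h = -9 - 1 = -10)
d(C) = 7 + 10*C (d(C) = 9 - (2 + C*(-10)) = 9 - (2 - 10*C) = 9 + (-2 + 10*C) = 7 + 10*C)
(1456 + W(d(S(4, -5))))*(-1493) = (1456 + √(7 + (7 + 10*4)))*(-1493) = (1456 + √(7 + (7 + 40)))*(-1493) = (1456 + √(7 + 47))*(-1493) = (1456 + √54)*(-1493) = (1456 + 3*√6)*(-1493) = -2173808 - 4479*√6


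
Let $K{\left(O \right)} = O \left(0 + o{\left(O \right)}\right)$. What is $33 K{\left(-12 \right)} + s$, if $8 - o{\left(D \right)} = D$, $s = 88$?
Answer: $-7832$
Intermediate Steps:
$o{\left(D \right)} = 8 - D$
$K{\left(O \right)} = O \left(8 - O\right)$ ($K{\left(O \right)} = O \left(0 - \left(-8 + O\right)\right) = O \left(8 - O\right)$)
$33 K{\left(-12 \right)} + s = 33 \left(- 12 \left(8 - -12\right)\right) + 88 = 33 \left(- 12 \left(8 + 12\right)\right) + 88 = 33 \left(\left(-12\right) 20\right) + 88 = 33 \left(-240\right) + 88 = -7920 + 88 = -7832$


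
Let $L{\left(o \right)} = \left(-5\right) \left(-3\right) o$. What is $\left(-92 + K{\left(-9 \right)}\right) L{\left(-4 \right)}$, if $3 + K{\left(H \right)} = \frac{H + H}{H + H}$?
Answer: $5640$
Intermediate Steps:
$K{\left(H \right)} = -2$ ($K{\left(H \right)} = -3 + \frac{H + H}{H + H} = -3 + \frac{2 H}{2 H} = -3 + 2 H \frac{1}{2 H} = -3 + 1 = -2$)
$L{\left(o \right)} = 15 o$
$\left(-92 + K{\left(-9 \right)}\right) L{\left(-4 \right)} = \left(-92 - 2\right) 15 \left(-4\right) = \left(-94\right) \left(-60\right) = 5640$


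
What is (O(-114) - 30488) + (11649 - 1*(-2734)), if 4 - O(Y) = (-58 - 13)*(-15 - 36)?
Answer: -19722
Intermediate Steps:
O(Y) = -3617 (O(Y) = 4 - (-58 - 13)*(-15 - 36) = 4 - (-71)*(-51) = 4 - 1*3621 = 4 - 3621 = -3617)
(O(-114) - 30488) + (11649 - 1*(-2734)) = (-3617 - 30488) + (11649 - 1*(-2734)) = -34105 + (11649 + 2734) = -34105 + 14383 = -19722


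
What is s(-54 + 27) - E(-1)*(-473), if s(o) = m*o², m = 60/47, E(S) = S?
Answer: 21509/47 ≈ 457.64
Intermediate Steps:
m = 60/47 (m = 60*(1/47) = 60/47 ≈ 1.2766)
s(o) = 60*o²/47
s(-54 + 27) - E(-1)*(-473) = 60*(-54 + 27)²/47 - (-1)*(-473) = (60/47)*(-27)² - 1*473 = (60/47)*729 - 473 = 43740/47 - 473 = 21509/47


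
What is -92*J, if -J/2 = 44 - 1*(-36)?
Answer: 14720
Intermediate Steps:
J = -160 (J = -2*(44 - 1*(-36)) = -2*(44 + 36) = -2*80 = -160)
-92*J = -92*(-160) = 14720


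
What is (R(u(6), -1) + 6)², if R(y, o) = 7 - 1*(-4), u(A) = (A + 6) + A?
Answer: 289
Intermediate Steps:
u(A) = 6 + 2*A (u(A) = (6 + A) + A = 6 + 2*A)
R(y, o) = 11 (R(y, o) = 7 + 4 = 11)
(R(u(6), -1) + 6)² = (11 + 6)² = 17² = 289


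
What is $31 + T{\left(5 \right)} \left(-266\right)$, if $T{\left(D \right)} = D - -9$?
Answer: $-3693$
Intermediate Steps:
$T{\left(D \right)} = 9 + D$ ($T{\left(D \right)} = D + 9 = 9 + D$)
$31 + T{\left(5 \right)} \left(-266\right) = 31 + \left(9 + 5\right) \left(-266\right) = 31 + 14 \left(-266\right) = 31 - 3724 = -3693$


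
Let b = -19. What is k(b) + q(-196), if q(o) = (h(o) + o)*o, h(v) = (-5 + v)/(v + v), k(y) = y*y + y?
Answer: 77315/2 ≈ 38658.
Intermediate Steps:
k(y) = y + y² (k(y) = y² + y = y + y²)
h(v) = (-5 + v)/(2*v) (h(v) = (-5 + v)/((2*v)) = (-5 + v)*(1/(2*v)) = (-5 + v)/(2*v))
q(o) = o*(o + (-5 + o)/(2*o)) (q(o) = ((-5 + o)/(2*o) + o)*o = (o + (-5 + o)/(2*o))*o = o*(o + (-5 + o)/(2*o)))
k(b) + q(-196) = -19*(1 - 19) + (-5/2 + (-196)² + (½)*(-196)) = -19*(-18) + (-5/2 + 38416 - 98) = 342 + 76631/2 = 77315/2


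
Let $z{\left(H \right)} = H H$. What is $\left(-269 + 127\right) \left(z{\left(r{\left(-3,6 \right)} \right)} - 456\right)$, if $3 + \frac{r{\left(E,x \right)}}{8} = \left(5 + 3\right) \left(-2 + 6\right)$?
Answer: $-7578256$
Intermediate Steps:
$r{\left(E,x \right)} = 232$ ($r{\left(E,x \right)} = -24 + 8 \left(5 + 3\right) \left(-2 + 6\right) = -24 + 8 \cdot 8 \cdot 4 = -24 + 8 \cdot 32 = -24 + 256 = 232$)
$z{\left(H \right)} = H^{2}$
$\left(-269 + 127\right) \left(z{\left(r{\left(-3,6 \right)} \right)} - 456\right) = \left(-269 + 127\right) \left(232^{2} - 456\right) = - 142 \left(53824 - 456\right) = \left(-142\right) 53368 = -7578256$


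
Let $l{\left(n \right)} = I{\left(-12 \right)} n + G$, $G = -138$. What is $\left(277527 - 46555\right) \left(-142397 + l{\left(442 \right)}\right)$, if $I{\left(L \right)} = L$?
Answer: $-34146669508$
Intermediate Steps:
$l{\left(n \right)} = -138 - 12 n$ ($l{\left(n \right)} = - 12 n - 138 = -138 - 12 n$)
$\left(277527 - 46555\right) \left(-142397 + l{\left(442 \right)}\right) = \left(277527 - 46555\right) \left(-142397 - 5442\right) = 230972 \left(-142397 - 5442\right) = 230972 \left(-147839\right) = -34146669508$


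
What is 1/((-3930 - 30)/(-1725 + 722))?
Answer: 1003/3960 ≈ 0.25328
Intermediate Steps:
1/((-3930 - 30)/(-1725 + 722)) = 1/(-3960/(-1003)) = 1/(-3960*(-1/1003)) = 1/(3960/1003) = 1003/3960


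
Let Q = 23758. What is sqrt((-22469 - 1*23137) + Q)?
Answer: 2*I*sqrt(5462) ≈ 147.81*I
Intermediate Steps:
sqrt((-22469 - 1*23137) + Q) = sqrt((-22469 - 1*23137) + 23758) = sqrt((-22469 - 23137) + 23758) = sqrt(-45606 + 23758) = sqrt(-21848) = 2*I*sqrt(5462)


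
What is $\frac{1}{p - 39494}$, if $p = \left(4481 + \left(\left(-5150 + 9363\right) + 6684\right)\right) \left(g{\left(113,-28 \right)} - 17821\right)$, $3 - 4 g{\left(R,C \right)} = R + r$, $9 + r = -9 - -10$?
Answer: $- \frac{1}{274482971} \approx -3.6432 \cdot 10^{-9}$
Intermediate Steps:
$r = -8$ ($r = -9 - -1 = -9 + \left(-9 + 10\right) = -9 + 1 = -8$)
$g{\left(R,C \right)} = \frac{11}{4} - \frac{R}{4}$ ($g{\left(R,C \right)} = \frac{3}{4} - \frac{R - 8}{4} = \frac{3}{4} - \frac{-8 + R}{4} = \frac{3}{4} - \left(-2 + \frac{R}{4}\right) = \frac{11}{4} - \frac{R}{4}$)
$p = -274443477$ ($p = \left(4481 + \left(\left(-5150 + 9363\right) + 6684\right)\right) \left(\left(\frac{11}{4} - \frac{113}{4}\right) - 17821\right) = \left(4481 + \left(4213 + 6684\right)\right) \left(\left(\frac{11}{4} - \frac{113}{4}\right) - 17821\right) = \left(4481 + 10897\right) \left(- \frac{51}{2} - 17821\right) = 15378 \left(- \frac{35693}{2}\right) = -274443477$)
$\frac{1}{p - 39494} = \frac{1}{-274443477 - 39494} = \frac{1}{-274482971} = - \frac{1}{274482971}$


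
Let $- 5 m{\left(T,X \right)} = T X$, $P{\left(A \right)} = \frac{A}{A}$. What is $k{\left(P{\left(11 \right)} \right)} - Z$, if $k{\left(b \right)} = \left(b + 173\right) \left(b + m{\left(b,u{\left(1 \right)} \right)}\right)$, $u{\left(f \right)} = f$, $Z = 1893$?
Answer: $- \frac{8769}{5} \approx -1753.8$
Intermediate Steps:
$P{\left(A \right)} = 1$
$m{\left(T,X \right)} = - \frac{T X}{5}$
$k{\left(b \right)} = \frac{4 b \left(173 + b\right)}{5}$ ($k{\left(b \right)} = \left(b + 173\right) \left(b - \frac{1}{5} b 1\right) = \left(173 + b\right) \left(b - \frac{b}{5}\right) = \left(173 + b\right) \frac{4 b}{5} = \frac{4 b \left(173 + b\right)}{5}$)
$k{\left(P{\left(11 \right)} \right)} - Z = \frac{4}{5} \cdot 1 \left(173 + 1\right) - 1893 = \frac{4}{5} \cdot 1 \cdot 174 - 1893 = \frac{696}{5} - 1893 = - \frac{8769}{5}$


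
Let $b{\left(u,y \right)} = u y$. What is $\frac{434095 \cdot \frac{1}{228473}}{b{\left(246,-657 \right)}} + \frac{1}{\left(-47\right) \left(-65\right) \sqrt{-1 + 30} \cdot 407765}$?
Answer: $- \frac{434095}{36926263206} + \frac{\sqrt{29}}{36125940175} \approx -1.1756 \cdot 10^{-5}$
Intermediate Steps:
$\frac{434095 \cdot \frac{1}{228473}}{b{\left(246,-657 \right)}} + \frac{1}{\left(-47\right) \left(-65\right) \sqrt{-1 + 30} \cdot 407765} = \frac{434095 \cdot \frac{1}{228473}}{246 \left(-657\right)} + \frac{1}{\left(-47\right) \left(-65\right) \sqrt{-1 + 30} \cdot 407765} = \frac{434095 \cdot \frac{1}{228473}}{-161622} + \frac{1}{3055 \sqrt{29}} \cdot \frac{1}{407765} = \frac{434095}{228473} \left(- \frac{1}{161622}\right) + \frac{\sqrt{29}}{88595} \cdot \frac{1}{407765} = - \frac{434095}{36926263206} + \frac{\sqrt{29}}{36125940175}$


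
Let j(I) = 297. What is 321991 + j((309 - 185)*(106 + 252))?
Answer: 322288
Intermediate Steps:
321991 + j((309 - 185)*(106 + 252)) = 321991 + 297 = 322288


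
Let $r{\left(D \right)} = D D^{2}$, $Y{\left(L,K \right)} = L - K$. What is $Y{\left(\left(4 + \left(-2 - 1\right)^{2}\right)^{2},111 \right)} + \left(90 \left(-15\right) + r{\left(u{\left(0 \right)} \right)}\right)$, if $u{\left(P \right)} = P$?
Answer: $-1292$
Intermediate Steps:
$r{\left(D \right)} = D^{3}$
$Y{\left(\left(4 + \left(-2 - 1\right)^{2}\right)^{2},111 \right)} + \left(90 \left(-15\right) + r{\left(u{\left(0 \right)} \right)}\right) = \left(\left(4 + \left(-2 - 1\right)^{2}\right)^{2} - 111\right) + \left(90 \left(-15\right) + 0^{3}\right) = \left(\left(4 + \left(-3\right)^{2}\right)^{2} - 111\right) + \left(-1350 + 0\right) = \left(\left(4 + 9\right)^{2} - 111\right) - 1350 = \left(13^{2} - 111\right) - 1350 = \left(169 - 111\right) - 1350 = 58 - 1350 = -1292$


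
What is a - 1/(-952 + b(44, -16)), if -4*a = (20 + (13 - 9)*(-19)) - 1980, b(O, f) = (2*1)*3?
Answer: 481515/946 ≈ 509.00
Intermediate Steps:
b(O, f) = 6 (b(O, f) = 2*3 = 6)
a = 509 (a = -((20 + (13 - 9)*(-19)) - 1980)/4 = -((20 + 4*(-19)) - 1980)/4 = -((20 - 76) - 1980)/4 = -(-56 - 1980)/4 = -¼*(-2036) = 509)
a - 1/(-952 + b(44, -16)) = 509 - 1/(-952 + 6) = 509 - 1/(-946) = 509 - 1*(-1/946) = 509 + 1/946 = 481515/946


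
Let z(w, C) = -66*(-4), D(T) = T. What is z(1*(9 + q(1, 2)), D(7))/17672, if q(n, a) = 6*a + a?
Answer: 33/2209 ≈ 0.014939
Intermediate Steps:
q(n, a) = 7*a
z(w, C) = 264
z(1*(9 + q(1, 2)), D(7))/17672 = 264/17672 = 264*(1/17672) = 33/2209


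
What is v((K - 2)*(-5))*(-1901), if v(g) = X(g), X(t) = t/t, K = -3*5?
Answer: -1901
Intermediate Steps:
K = -15
X(t) = 1
v(g) = 1
v((K - 2)*(-5))*(-1901) = 1*(-1901) = -1901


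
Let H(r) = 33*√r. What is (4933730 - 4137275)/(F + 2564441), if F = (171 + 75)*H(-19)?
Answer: 16879850055/54360411397 - 53434890*I*√19/54360411397 ≈ 0.31052 - 0.0042847*I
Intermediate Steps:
F = 8118*I*√19 (F = (171 + 75)*(33*√(-19)) = 246*(33*(I*√19)) = 246*(33*I*√19) = 8118*I*√19 ≈ 35386.0*I)
(4933730 - 4137275)/(F + 2564441) = (4933730 - 4137275)/(8118*I*√19 + 2564441) = 796455/(2564441 + 8118*I*√19)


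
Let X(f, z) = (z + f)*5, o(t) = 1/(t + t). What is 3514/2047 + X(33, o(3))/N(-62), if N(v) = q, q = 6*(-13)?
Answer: -392213/957996 ≈ -0.40941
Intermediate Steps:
o(t) = 1/(2*t)
q = -78
N(v) = -78
X(f, z) = 5*f + 5*z (X(f, z) = (f + z)*5 = 5*f + 5*z)
3514/2047 + X(33, o(3))/N(-62) = 3514/2047 + (5*33 + 5*((½)/3))/(-78) = 3514*(1/2047) + (165 + 5*((½)*(⅓)))*(-1/78) = 3514/2047 + (165 + 5*(⅙))*(-1/78) = 3514/2047 + (165 + ⅚)*(-1/78) = 3514/2047 + (995/6)*(-1/78) = 3514/2047 - 995/468 = -392213/957996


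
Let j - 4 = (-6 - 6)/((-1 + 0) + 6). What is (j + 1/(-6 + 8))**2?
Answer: 441/100 ≈ 4.4100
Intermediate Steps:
j = 8/5 (j = 4 + (-6 - 6)/((-1 + 0) + 6) = 4 - 12/(-1 + 6) = 4 - 12/5 = 8/5 ≈ 1.6000)
(j + 1/(-6 + 8))**2 = (8/5 + 1/(-6 + 8))**2 = (8/5 + 1/2)**2 = (21/10)**2 = 441/100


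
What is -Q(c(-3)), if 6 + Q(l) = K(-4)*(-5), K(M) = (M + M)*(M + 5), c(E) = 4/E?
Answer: -34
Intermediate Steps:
K(M) = 2*M*(5 + M) (K(M) = (2*M)*(5 + M) = 2*M*(5 + M))
Q(l) = 34 (Q(l) = -6 + (2*(-4)*(5 - 4))*(-5) = -6 + (2*(-4)*1)*(-5) = -6 - 8*(-5) = -6 + 40 = 34)
-Q(c(-3)) = -1*34 = -34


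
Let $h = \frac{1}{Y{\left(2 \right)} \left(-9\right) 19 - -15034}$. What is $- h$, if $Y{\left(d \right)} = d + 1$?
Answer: $- \frac{1}{14521} \approx -6.8866 \cdot 10^{-5}$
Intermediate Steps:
$Y{\left(d \right)} = 1 + d$
$h = \frac{1}{14521}$ ($h = \frac{1}{\left(1 + 2\right) \left(-9\right) 19 - -15034} = \frac{1}{3 \left(-9\right) 19 + \left(-18860 + 33894\right)} = \frac{1}{\left(-27\right) 19 + 15034} = \frac{1}{-513 + 15034} = \frac{1}{14521} \approx 6.8866 \cdot 10^{-5}$)
$- h = \left(-1\right) \frac{1}{14521} = - \frac{1}{14521}$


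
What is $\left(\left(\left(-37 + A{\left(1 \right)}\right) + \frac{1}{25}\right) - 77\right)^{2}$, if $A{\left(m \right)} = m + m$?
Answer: $\frac{7834401}{625} \approx 12535.0$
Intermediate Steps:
$A{\left(m \right)} = 2 m$
$\left(\left(\left(-37 + A{\left(1 \right)}\right) + \frac{1}{25}\right) - 77\right)^{2} = \left(\left(\left(-37 + 2 \cdot 1\right) + \frac{1}{25}\right) - 77\right)^{2} = \left(\left(\left(-37 + 2\right) + \frac{1}{25}\right) - 77\right)^{2} = \left(\left(-35 + \frac{1}{25}\right) - 77\right)^{2} = \left(- \frac{874}{25} - 77\right)^{2} = \left(- \frac{2799}{25}\right)^{2} = \frac{7834401}{625}$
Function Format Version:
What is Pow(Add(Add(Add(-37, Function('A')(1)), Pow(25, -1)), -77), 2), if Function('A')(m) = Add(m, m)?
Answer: Rational(7834401, 625) ≈ 12535.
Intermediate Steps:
Function('A')(m) = Mul(2, m)
Pow(Add(Add(Add(-37, Function('A')(1)), Pow(25, -1)), -77), 2) = Pow(Add(Add(Add(-37, Mul(2, 1)), Pow(25, -1)), -77), 2) = Pow(Add(Add(Add(-37, 2), Rational(1, 25)), -77), 2) = Pow(Add(Add(-35, Rational(1, 25)), -77), 2) = Pow(Add(Rational(-874, 25), -77), 2) = Pow(Rational(-2799, 25), 2) = Rational(7834401, 625)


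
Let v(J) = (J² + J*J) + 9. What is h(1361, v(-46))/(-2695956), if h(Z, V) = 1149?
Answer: -383/898652 ≈ -0.00042619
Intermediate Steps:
v(J) = 9 + 2*J² (v(J) = (J² + J²) + 9 = 2*J² + 9 = 9 + 2*J²)
h(1361, v(-46))/(-2695956) = 1149/(-2695956) = 1149*(-1/2695956) = -383/898652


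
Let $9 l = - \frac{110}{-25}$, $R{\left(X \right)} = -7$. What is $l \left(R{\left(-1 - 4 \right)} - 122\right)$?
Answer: $- \frac{946}{15} \approx -63.067$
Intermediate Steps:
$l = \frac{22}{45}$ ($l = \frac{\left(-110\right) \frac{1}{-25}}{9} = \frac{\left(-110\right) \left(- \frac{1}{25}\right)}{9} = \frac{1}{9} \cdot \frac{22}{5} = \frac{22}{45} \approx 0.48889$)
$l \left(R{\left(-1 - 4 \right)} - 122\right) = \frac{22 \left(-7 - 122\right)}{45} = \frac{22}{45} \left(-129\right) = - \frac{946}{15}$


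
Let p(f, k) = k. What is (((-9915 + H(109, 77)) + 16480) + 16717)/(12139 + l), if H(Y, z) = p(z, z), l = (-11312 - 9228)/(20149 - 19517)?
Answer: 6674/3459 ≈ 1.9295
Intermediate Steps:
l = -65/2 (l = -20540/632 = -20540*1/632 = -65/2 ≈ -32.500)
H(Y, z) = z
(((-9915 + H(109, 77)) + 16480) + 16717)/(12139 + l) = (((-9915 + 77) + 16480) + 16717)/(12139 - 65/2) = ((-9838 + 16480) + 16717)/(24213/2) = (6642 + 16717)*(2/24213) = 23359*(2/24213) = 6674/3459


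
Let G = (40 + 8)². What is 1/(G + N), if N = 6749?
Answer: 1/9053 ≈ 0.00011046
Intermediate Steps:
G = 2304 (G = 48² = 2304)
1/(G + N) = 1/(2304 + 6749) = 1/9053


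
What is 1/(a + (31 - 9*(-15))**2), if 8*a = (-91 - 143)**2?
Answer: 2/68801 ≈ 2.9069e-5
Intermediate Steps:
a = 13689/2 (a = (-91 - 143)**2/8 = (1/8)*(-234)**2 = (1/8)*54756 = 13689/2 ≈ 6844.5)
1/(a + (31 - 9*(-15))**2) = 1/(13689/2 + (31 - 9*(-15))**2) = 1/(13689/2 + (31 + 135)**2) = 1/(13689/2 + 166**2) = 1/(13689/2 + 27556) = 1/(68801/2) = 2/68801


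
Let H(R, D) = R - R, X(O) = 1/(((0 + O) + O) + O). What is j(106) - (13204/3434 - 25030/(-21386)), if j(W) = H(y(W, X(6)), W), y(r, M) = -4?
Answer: -5416673/1079993 ≈ -5.0155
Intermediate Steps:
X(O) = 1/(3*O) (X(O) = 1/((O + O) + O) = 1/(2*O + O) = 1/(3*O))
H(R, D) = 0
j(W) = 0
j(106) - (13204/3434 - 25030/(-21386)) = 0 - (13204/3434 - 25030/(-21386)) = 0 - (13204*(1/3434) - 25030*(-1/21386)) = 0 - (6602/1717 + 12515/10693) = 0 - 1*5416673/1079993 = 0 - 5416673/1079993 = -5416673/1079993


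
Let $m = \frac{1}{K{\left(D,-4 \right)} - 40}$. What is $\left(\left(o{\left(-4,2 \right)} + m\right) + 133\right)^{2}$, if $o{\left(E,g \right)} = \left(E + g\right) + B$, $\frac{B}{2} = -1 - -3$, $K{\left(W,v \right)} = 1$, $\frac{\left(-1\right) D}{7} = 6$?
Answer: $\frac{27709696}{1521} \approx 18218.0$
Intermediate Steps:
$D = -42$ ($D = \left(-7\right) 6 = -42$)
$m = - \frac{1}{39}$ ($m = \frac{1}{1 - 40} = \frac{1}{-39} = - \frac{1}{39} \approx -0.025641$)
$B = 4$ ($B = 2 \left(-1 - -3\right) = 2 \left(-1 + 3\right) = 2 \cdot 2 = 4$)
$o{\left(E,g \right)} = 4 + E + g$ ($o{\left(E,g \right)} = \left(E + g\right) + 4 = 4 + E + g$)
$\left(\left(o{\left(-4,2 \right)} + m\right) + 133\right)^{2} = \left(\left(\left(4 - 4 + 2\right) - \frac{1}{39}\right) + 133\right)^{2} = \left(\left(2 - \frac{1}{39}\right) + 133\right)^{2} = \left(\frac{77}{39} + 133\right)^{2} = \left(\frac{5264}{39}\right)^{2} = \frac{27709696}{1521}$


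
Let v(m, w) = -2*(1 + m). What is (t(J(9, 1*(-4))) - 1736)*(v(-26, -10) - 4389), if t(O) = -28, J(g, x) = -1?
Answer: 7653996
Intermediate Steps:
v(m, w) = -2 - 2*m
(t(J(9, 1*(-4))) - 1736)*(v(-26, -10) - 4389) = (-28 - 1736)*((-2 - 2*(-26)) - 4389) = -1764*((-2 + 52) - 4389) = -1764*(50 - 4389) = -1764*(-4339) = 7653996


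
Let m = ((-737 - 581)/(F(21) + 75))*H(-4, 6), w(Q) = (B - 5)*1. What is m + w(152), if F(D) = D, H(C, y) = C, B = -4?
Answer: 551/12 ≈ 45.917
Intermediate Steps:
w(Q) = -9 (w(Q) = (-4 - 5)*1 = -9*1 = -9)
m = 659/12 (m = ((-737 - 581)/(21 + 75))*(-4) = -1318/96*(-4) = -1318*1/96*(-4) = -659/48*(-4) = 659/12 ≈ 54.917)
m + w(152) = 659/12 - 9 = 551/12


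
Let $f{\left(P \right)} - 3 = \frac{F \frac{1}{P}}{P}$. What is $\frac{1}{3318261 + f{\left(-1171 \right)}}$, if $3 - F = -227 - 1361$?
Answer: $\frac{1371241}{4550139647215} \approx 3.0136 \cdot 10^{-7}$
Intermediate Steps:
$F = 1591$ ($F = 3 - \left(-227 - 1361\right) = 3 - -1588 = 3 + 1588 = 1591$)
$f{\left(P \right)} = 3 + \frac{1591}{P^{2}}$ ($f{\left(P \right)} = 3 + \frac{1591 \frac{1}{P}}{P} = 3 + \frac{1591}{P^{2}}$)
$\frac{1}{3318261 + f{\left(-1171 \right)}} = \frac{1}{3318261 + \left(3 + \frac{1591}{1371241}\right)} = \frac{1}{3318261 + \frac{4115314}{1371241}} = \frac{1}{\frac{4550139647215}{1371241}} = \frac{1371241}{4550139647215}$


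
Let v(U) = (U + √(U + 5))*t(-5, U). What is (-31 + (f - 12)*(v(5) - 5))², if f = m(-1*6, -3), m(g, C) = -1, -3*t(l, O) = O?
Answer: 224579/9 + 55510*√10/9 ≈ 44457.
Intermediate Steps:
t(l, O) = -O/3
v(U) = -U*(U + √(5 + U))/3 (v(U) = (U + √(U + 5))*(-U/3) = (U + √(5 + U))*(-U/3) = -U*(U + √(5 + U))/3)
f = -1
(-31 + (f - 12)*(v(5) - 5))² = (-31 + (-1 - 12)*(-⅓*5*(5 + √(5 + 5)) - 5))² = (-31 - 13*(-⅓*5*(5 + √10) - 5))² = (-31 - 13*((-25/3 - 5*√10/3) - 5))² = (-31 - 13*(-40/3 - 5*√10/3))² = (-31 + (520/3 + 65*√10/3))² = (427/3 + 65*√10/3)²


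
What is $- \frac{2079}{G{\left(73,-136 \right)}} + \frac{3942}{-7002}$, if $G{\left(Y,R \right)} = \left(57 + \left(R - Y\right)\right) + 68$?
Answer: $\frac{37635}{1556} \approx 24.187$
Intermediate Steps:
$G{\left(Y,R \right)} = 125 + R - Y$ ($G{\left(Y,R \right)} = \left(57 + R - Y\right) + 68 = 125 + R - Y$)
$- \frac{2079}{G{\left(73,-136 \right)}} + \frac{3942}{-7002} = - \frac{2079}{125 - 136 - 73} + \frac{3942}{-7002} = - \frac{2079}{125 - 136 - 73} + 3942 \left(- \frac{1}{7002}\right) = - \frac{2079}{-84} - \frac{219}{389} = \left(-2079\right) \left(- \frac{1}{84}\right) - \frac{219}{389} = \frac{99}{4} - \frac{219}{389} = \frac{37635}{1556}$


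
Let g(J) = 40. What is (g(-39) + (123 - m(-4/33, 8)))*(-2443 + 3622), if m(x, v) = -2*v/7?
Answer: 1364103/7 ≈ 1.9487e+5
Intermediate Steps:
m(x, v) = -2*v/7 (m(x, v) = -2*v*(⅐) = -2*v/7)
(g(-39) + (123 - m(-4/33, 8)))*(-2443 + 3622) = (40 + (123 - (-2)*8/7))*(-2443 + 3622) = (40 + (123 - 1*(-16/7)))*1179 = (40 + (123 + 16/7))*1179 = (40 + 877/7)*1179 = (1157/7)*1179 = 1364103/7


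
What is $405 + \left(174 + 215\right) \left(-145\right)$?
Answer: $-56000$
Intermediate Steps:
$405 + \left(174 + 215\right) \left(-145\right) = 405 + 389 \left(-145\right) = 405 - 56405 = -56000$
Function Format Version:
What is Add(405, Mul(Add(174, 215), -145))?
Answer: -56000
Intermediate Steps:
Add(405, Mul(Add(174, 215), -145)) = Add(405, Mul(389, -145)) = Add(405, -56405) = -56000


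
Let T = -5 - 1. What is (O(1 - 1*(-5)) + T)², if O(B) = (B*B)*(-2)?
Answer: 6084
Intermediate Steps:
T = -6
O(B) = -2*B² (O(B) = B²*(-2) = -2*B²)
(O(1 - 1*(-5)) + T)² = (-2*(1 - 1*(-5))² - 6)² = (-2*(1 + 5)² - 6)² = (-2*6² - 6)² = (-2*36 - 6)² = (-72 - 6)² = (-78)² = 6084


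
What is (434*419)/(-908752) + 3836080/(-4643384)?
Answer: -270651636189/263730281048 ≈ -1.0262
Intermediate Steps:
(434*419)/(-908752) + 3836080/(-4643384) = 181846*(-1/908752) + 3836080*(-1/4643384) = -90923/454376 - 479510/580423 = -270651636189/263730281048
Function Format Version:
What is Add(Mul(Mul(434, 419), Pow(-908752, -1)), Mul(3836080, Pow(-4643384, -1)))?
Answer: Rational(-270651636189, 263730281048) ≈ -1.0262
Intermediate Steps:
Add(Mul(Mul(434, 419), Pow(-908752, -1)), Mul(3836080, Pow(-4643384, -1))) = Add(Mul(181846, Rational(-1, 908752)), Mul(3836080, Rational(-1, 4643384))) = Add(Rational(-90923, 454376), Rational(-479510, 580423)) = Rational(-270651636189, 263730281048)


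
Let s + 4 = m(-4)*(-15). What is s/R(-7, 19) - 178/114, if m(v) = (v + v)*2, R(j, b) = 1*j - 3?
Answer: -7171/285 ≈ -25.161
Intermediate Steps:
R(j, b) = -3 + j (R(j, b) = j - 3 = -3 + j)
m(v) = 4*v (m(v) = (2*v)*2 = 4*v)
s = 236 (s = -4 + (4*(-4))*(-15) = -4 - 16*(-15) = -4 + 240 = 236)
s/R(-7, 19) - 178/114 = 236/(-3 - 7) - 178/114 = 236/(-10) - 178*1/114 = 236*(-1/10) - 89/57 = -118/5 - 89/57 = -7171/285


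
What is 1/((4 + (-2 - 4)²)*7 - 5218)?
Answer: -1/4938 ≈ -0.00020251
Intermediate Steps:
1/((4 + (-2 - 4)²)*7 - 5218) = 1/((4 + (-6)²)*7 - 5218) = 1/((4 + 36)*7 - 5218) = 1/(40*7 - 5218) = 1/(280 - 5218) = 1/(-4938) = -1/4938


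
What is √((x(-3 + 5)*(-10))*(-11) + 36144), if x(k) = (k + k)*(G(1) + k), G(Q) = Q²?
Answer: 2*√9366 ≈ 193.56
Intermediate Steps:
x(k) = 2*k*(1 + k) (x(k) = (k + k)*(1² + k) = (2*k)*(1 + k) = 2*k*(1 + k))
√((x(-3 + 5)*(-10))*(-11) + 36144) = √(((2*(-3 + 5)*(1 + (-3 + 5)))*(-10))*(-11) + 36144) = √(((2*2*(1 + 2))*(-10))*(-11) + 36144) = √(((2*2*3)*(-10))*(-11) + 36144) = √((12*(-10))*(-11) + 36144) = √(-120*(-11) + 36144) = √(1320 + 36144) = √37464 = 2*√9366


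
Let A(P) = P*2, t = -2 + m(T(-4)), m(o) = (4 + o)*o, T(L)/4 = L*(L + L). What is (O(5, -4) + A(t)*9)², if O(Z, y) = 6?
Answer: 92475593604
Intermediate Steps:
T(L) = 8*L² (T(L) = 4*(L*(L + L)) = 4*(L*(2*L)) = 4*(2*L²) = 8*L²)
m(o) = o*(4 + o)
t = 16894 (t = -2 + (8*(-4)²)*(4 + 8*(-4)²) = -2 + (8*16)*(4 + 8*16) = -2 + 128*(4 + 128) = -2 + 128*132 = -2 + 16896 = 16894)
A(P) = 2*P
(O(5, -4) + A(t)*9)² = (6 + (2*16894)*9)² = (6 + 33788*9)² = (6 + 304092)² = 304098² = 92475593604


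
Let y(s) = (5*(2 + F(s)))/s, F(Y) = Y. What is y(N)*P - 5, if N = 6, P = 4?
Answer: 65/3 ≈ 21.667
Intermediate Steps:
y(s) = (10 + 5*s)/s (y(s) = (5*(2 + s))/s = (10 + 5*s)/s)
y(N)*P - 5 = (5 + 10/6)*4 - 5 = (5 + 10*(1/6))*4 - 5 = (5 + 5/3)*4 - 5 = (20/3)*4 - 5 = 80/3 - 5 = 65/3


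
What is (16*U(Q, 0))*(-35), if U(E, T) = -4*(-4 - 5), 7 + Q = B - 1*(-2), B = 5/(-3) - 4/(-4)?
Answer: -20160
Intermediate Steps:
B = -⅔ (B = 5*(-⅓) - 4*(-¼) = -5/3 + 1 = -⅔ ≈ -0.66667)
Q = -17/3 (Q = -7 + (-⅔ - 1*(-2)) = -7 + (-⅔ + 2) = -7 + 4/3 = -17/3 ≈ -5.6667)
U(E, T) = 36 (U(E, T) = -4*(-9) = 36)
(16*U(Q, 0))*(-35) = (16*36)*(-35) = 576*(-35) = -20160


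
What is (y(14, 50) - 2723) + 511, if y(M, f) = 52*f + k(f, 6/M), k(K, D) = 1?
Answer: 389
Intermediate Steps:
y(M, f) = 1 + 52*f (y(M, f) = 52*f + 1 = 1 + 52*f)
(y(14, 50) - 2723) + 511 = ((1 + 52*50) - 2723) + 511 = ((1 + 2600) - 2723) + 511 = (2601 - 2723) + 511 = -122 + 511 = 389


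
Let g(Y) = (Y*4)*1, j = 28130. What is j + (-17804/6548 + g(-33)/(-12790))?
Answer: 294453783847/10468615 ≈ 28127.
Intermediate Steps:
g(Y) = 4*Y (g(Y) = (4*Y)*1 = 4*Y)
j + (-17804/6548 + g(-33)/(-12790)) = 28130 + (-17804/6548 + (4*(-33))/(-12790)) = 28130 + (-17804*1/6548 - 132*(-1/12790)) = 28130 + (-4451/1637 + 66/6395) = 28130 - 28356103/10468615 = 294453783847/10468615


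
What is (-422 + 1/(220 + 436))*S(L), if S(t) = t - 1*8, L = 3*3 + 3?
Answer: -276831/164 ≈ -1688.0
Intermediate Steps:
L = 12 (L = 9 + 3 = 12)
S(t) = -8 + t (S(t) = t - 8 = -8 + t)
(-422 + 1/(220 + 436))*S(L) = (-422 + 1/(220 + 436))*(-8 + 12) = (-422 + 1/656)*4 = -276831/656*4 = -276831/164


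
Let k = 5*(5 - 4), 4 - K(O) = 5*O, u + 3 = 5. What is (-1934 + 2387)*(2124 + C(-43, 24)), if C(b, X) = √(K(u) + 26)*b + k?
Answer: 964437 - 38958*√5 ≈ 8.7732e+5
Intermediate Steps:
u = 2 (u = -3 + 5 = 2)
K(O) = 4 - 5*O
k = 5 (k = 5*1 = 5)
C(b, X) = 5 + 2*b*√5 (C(b, X) = √((4 - 5*2) + 26)*b + 5 = √((4 - 10) + 26)*b + 5 = √(-6 + 26)*b + 5 = √20*b + 5 = (2*√5)*b + 5 = 2*b*√5 + 5 = 5 + 2*b*√5)
(-1934 + 2387)*(2124 + C(-43, 24)) = (-1934 + 2387)*(2124 + (5 + 2*(-43)*√5)) = 453*(2124 + (5 - 86*√5)) = 453*(2129 - 86*√5) = 964437 - 38958*√5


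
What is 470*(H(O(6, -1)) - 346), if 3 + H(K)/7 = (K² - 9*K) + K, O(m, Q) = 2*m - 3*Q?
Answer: 172960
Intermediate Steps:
O(m, Q) = -3*Q + 2*m
H(K) = -21 - 56*K + 7*K² (H(K) = -21 + 7*((K² - 9*K) + K) = -21 + 7*(K² - 8*K) = -21 + (-56*K + 7*K²) = -21 - 56*K + 7*K²)
470*(H(O(6, -1)) - 346) = 470*((-21 - 56*(-3*(-1) + 2*6) + 7*(-3*(-1) + 2*6)²) - 346) = 470*((-21 - 56*(3 + 12) + 7*(3 + 12)²) - 346) = 470*((-21 - 56*15 + 7*15²) - 346) = 470*((-21 - 840 + 7*225) - 346) = 470*((-21 - 840 + 1575) - 346) = 470*(714 - 346) = 470*368 = 172960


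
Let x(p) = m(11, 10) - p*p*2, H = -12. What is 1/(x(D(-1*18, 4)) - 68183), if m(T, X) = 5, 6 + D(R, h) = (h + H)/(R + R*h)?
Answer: -2025/138201962 ≈ -1.4652e-5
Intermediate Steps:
D(R, h) = -6 + (-12 + h)/(R + R*h) (D(R, h) = -6 + (h - 12)/(R + R*h) = -6 + (-12 + h)/(R + R*h))
x(p) = 5 - 2*p**2 (x(p) = 5 - p*p*2 = 5 - p**2*2 = 5 - 2*p**2)
1/(x(D(-1*18, 4)) - 68183) = 1/((5 - 2*(-12 + 4 - (-6)*18 - 6*(-1*18)*4)**2/(324*(1 + 4)**2)) - 68183) = 1/((5 - 2*(-12 + 4 - 6*(-18) - 6*(-18)*4)**2/8100) - 68183) = 1/((5 - 2*(-12 + 4 + 108 + 432)**2/8100) - 68183) = 1/((5 - 2*(-1/18*1/5*532)**2) - 68183) = 1/((5 - 2*(-266/45)**2) - 68183) = 1/((5 - 2*70756/2025) - 68183) = 1/((5 - 141512/2025) - 68183) = 1/(-131387/2025 - 68183) = 1/(-138201962/2025) = -2025/138201962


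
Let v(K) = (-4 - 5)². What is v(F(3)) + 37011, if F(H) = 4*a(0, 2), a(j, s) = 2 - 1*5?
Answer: 37092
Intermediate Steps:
a(j, s) = -3 (a(j, s) = 2 - 5 = -3)
F(H) = -12 (F(H) = 4*(-3) = -12)
v(K) = 81 (v(K) = (-9)² = 81)
v(F(3)) + 37011 = 81 + 37011 = 37092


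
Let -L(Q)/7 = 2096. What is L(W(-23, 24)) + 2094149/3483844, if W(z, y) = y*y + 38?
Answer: -51112865019/3483844 ≈ -14671.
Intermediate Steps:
W(z, y) = 38 + y² (W(z, y) = y² + 38 = 38 + y²)
L(Q) = -14672 (L(Q) = -7*2096 = -14672)
L(W(-23, 24)) + 2094149/3483844 = -14672 + 2094149/3483844 = -51112865019/3483844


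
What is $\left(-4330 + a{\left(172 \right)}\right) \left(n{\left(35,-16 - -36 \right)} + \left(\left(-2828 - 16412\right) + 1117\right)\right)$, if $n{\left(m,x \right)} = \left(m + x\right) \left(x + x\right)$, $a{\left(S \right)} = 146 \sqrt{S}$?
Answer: $68946590 - 4649516 \sqrt{43} \approx 3.8458 \cdot 10^{7}$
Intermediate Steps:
$n{\left(m,x \right)} = 2 x \left(m + x\right)$ ($n{\left(m,x \right)} = \left(m + x\right) 2 x = 2 x \left(m + x\right)$)
$\left(-4330 + a{\left(172 \right)}\right) \left(n{\left(35,-16 - -36 \right)} + \left(\left(-2828 - 16412\right) + 1117\right)\right) = \left(-4330 + 146 \sqrt{172}\right) \left(2 \left(-16 - -36\right) \left(35 - -20\right) + \left(\left(-2828 - 16412\right) + 1117\right)\right) = \left(-4330 + 146 \cdot 2 \sqrt{43}\right) \left(2 \left(-16 + 36\right) \left(35 + \left(-16 + 36\right)\right) + \left(-19240 + 1117\right)\right) = \left(-4330 + 292 \sqrt{43}\right) \left(2 \cdot 20 \left(35 + 20\right) - 18123\right) = \left(-4330 + 292 \sqrt{43}\right) \left(2 \cdot 20 \cdot 55 - 18123\right) = \left(-4330 + 292 \sqrt{43}\right) \left(2200 - 18123\right) = \left(-4330 + 292 \sqrt{43}\right) \left(-15923\right) = 68946590 - 4649516 \sqrt{43}$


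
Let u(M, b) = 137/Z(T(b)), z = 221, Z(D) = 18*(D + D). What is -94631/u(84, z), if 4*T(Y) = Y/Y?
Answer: -851679/137 ≈ -6216.6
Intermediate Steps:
T(Y) = ¼ (T(Y) = (Y/Y)/4 = (¼)*1 = ¼)
Z(D) = 36*D (Z(D) = 18*(2*D) = 36*D)
u(M, b) = 137/9 (u(M, b) = 137/((36*(¼))) = 137/9)
-94631/u(84, z) = -94631/137/9 = -94631*9/137 = -851679/137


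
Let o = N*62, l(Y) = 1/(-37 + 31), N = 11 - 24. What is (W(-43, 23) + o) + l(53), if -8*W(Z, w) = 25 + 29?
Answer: -9755/12 ≈ -812.92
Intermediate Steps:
N = -13
W(Z, w) = -27/4 (W(Z, w) = -(25 + 29)/8 = -⅛*54 = -27/4)
l(Y) = -⅙ (l(Y) = 1/(-6) = -⅙)
o = -806 (o = -13*62 = -806)
(W(-43, 23) + o) + l(53) = (-27/4 - 806) - ⅙ = -3251/4 - ⅙ = -9755/12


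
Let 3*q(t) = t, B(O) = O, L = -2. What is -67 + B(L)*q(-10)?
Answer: -181/3 ≈ -60.333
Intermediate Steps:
q(t) = t/3
-67 + B(L)*q(-10) = -67 - 2*(-10)/3 = -67 - 2*(-10/3) = -67 + 20/3 = -181/3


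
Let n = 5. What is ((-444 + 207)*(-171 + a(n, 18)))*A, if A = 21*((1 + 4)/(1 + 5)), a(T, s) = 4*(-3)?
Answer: 1517985/2 ≈ 7.5899e+5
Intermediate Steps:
a(T, s) = -12
A = 35/2 (A = 21*(5/6) = 21*(5*(⅙)) = 21*(⅚) = 35/2 ≈ 17.500)
((-444 + 207)*(-171 + a(n, 18)))*A = ((-444 + 207)*(-171 - 12))*(35/2) = -237*(-183)*(35/2) = 43371*(35/2) = 1517985/2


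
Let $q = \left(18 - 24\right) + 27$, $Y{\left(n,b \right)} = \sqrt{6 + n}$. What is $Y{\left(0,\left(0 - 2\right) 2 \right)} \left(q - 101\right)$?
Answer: $- 80 \sqrt{6} \approx -195.96$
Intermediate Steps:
$q = 21$ ($q = -6 + 27 = 21$)
$Y{\left(0,\left(0 - 2\right) 2 \right)} \left(q - 101\right) = \sqrt{6 + 0} \left(21 - 101\right) = \sqrt{6} \left(-80\right) = - 80 \sqrt{6}$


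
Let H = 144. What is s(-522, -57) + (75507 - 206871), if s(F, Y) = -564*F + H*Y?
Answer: 154836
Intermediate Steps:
s(F, Y) = -564*F + 144*Y
s(-522, -57) + (75507 - 206871) = (-564*(-522) + 144*(-57)) + (75507 - 206871) = (294408 - 8208) - 131364 = 286200 - 131364 = 154836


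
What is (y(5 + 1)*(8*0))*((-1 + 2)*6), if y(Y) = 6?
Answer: 0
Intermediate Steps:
(y(5 + 1)*(8*0))*((-1 + 2)*6) = (6*(8*0))*((-1 + 2)*6) = (6*0)*(1*6) = 0*6 = 0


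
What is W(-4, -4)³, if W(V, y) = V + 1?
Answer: -27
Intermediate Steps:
W(V, y) = 1 + V
W(-4, -4)³ = (1 - 4)³ = (-3)³ = -27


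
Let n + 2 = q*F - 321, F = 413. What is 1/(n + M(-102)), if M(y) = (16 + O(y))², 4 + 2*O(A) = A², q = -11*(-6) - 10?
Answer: 1/27229461 ≈ 3.6725e-8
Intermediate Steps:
q = 56 (q = 66 - 10 = 56)
O(A) = -2 + A²/2
M(y) = (14 + y²/2)² (M(y) = (16 + (-2 + y²/2))² = (14 + y²/2)²)
n = 22805 (n = -2 + (56*413 - 321) = -2 + (23128 - 321) = -2 + 22807 = 22805)
1/(n + M(-102)) = 1/(22805 + (28 + (-102)²)²/4) = 1/(22805 + (28 + 10404)²/4) = 1/(22805 + (¼)*10432²) = 1/(22805 + (¼)*108826624) = 1/(22805 + 27206656) = 1/27229461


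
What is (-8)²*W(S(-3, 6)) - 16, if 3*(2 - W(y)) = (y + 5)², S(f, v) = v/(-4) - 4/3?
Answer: 320/27 ≈ 11.852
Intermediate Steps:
S(f, v) = -4/3 - v/4 (S(f, v) = v*(-¼) - 4*⅓ = -v/4 - 4/3 = -4/3 - v/4)
W(y) = 2 - (5 + y)²/3 (W(y) = 2 - (y + 5)²/3 = 2 - (5 + y)²/3)
(-8)²*W(S(-3, 6)) - 16 = (-8)²*(2 - (5 + (-4/3 - ¼*6))²/3) - 16 = 64*(2 - (5 + (-4/3 - 3/2))²/3) - 16 = 64*(2 - (5 - 17/6)²/3) - 16 = 64*(2 - (13/6)²/3) - 16 = 64*(2 - ⅓*169/36) - 16 = 64*(2 - 169/108) - 16 = 64*(47/108) - 16 = 752/27 - 16 = 320/27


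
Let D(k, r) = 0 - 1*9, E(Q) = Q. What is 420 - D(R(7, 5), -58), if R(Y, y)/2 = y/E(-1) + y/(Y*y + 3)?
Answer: 429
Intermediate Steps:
R(Y, y) = -2*y + 2*y/(3 + Y*y) (R(Y, y) = 2*(y/(-1) + y/(Y*y + 3)) = 2*(y*(-1) + y/(3 + Y*y)) = 2*(-y + y/(3 + Y*y)) = -2*y + 2*y/(3 + Y*y))
D(k, r) = -9 (D(k, r) = 0 - 9 = -9)
420 - D(R(7, 5), -58) = 420 - 1*(-9) = 420 + 9 = 429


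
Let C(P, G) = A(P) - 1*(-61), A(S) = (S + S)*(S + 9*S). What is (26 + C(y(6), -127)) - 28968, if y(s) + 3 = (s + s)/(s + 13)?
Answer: -10385541/361 ≈ -28769.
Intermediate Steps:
A(S) = 20*S**2 (A(S) = (2*S)*(10*S) = 20*S**2)
y(s) = -3 + 2*s/(13 + s) (y(s) = -3 + (s + s)/(s + 13) = -3 + (2*s)/(13 + s) = -3 + 2*s/(13 + s))
C(P, G) = 61 + 20*P**2 (C(P, G) = 20*P**2 - 1*(-61) = 20*P**2 + 61 = 61 + 20*P**2)
(26 + C(y(6), -127)) - 28968 = (26 + (61 + 20*((-39 - 1*6)/(13 + 6))**2)) - 28968 = (26 + (61 + 20*((-39 - 6)/19)**2)) - 28968 = (26 + (61 + 20*((1/19)*(-45))**2)) - 28968 = (26 + (61 + 20*(-45/19)**2)) - 28968 = (26 + (61 + 20*(2025/361))) - 28968 = (26 + (61 + 40500/361)) - 28968 = (26 + 62521/361) - 28968 = 71907/361 - 28968 = -10385541/361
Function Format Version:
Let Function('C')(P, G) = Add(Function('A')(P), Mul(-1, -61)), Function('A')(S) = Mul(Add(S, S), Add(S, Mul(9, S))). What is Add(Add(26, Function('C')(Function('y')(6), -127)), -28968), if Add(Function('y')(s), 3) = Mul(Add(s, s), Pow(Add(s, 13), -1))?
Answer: Rational(-10385541, 361) ≈ -28769.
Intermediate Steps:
Function('A')(S) = Mul(20, Pow(S, 2)) (Function('A')(S) = Mul(Mul(2, S), Mul(10, S)) = Mul(20, Pow(S, 2)))
Function('y')(s) = Add(-3, Mul(2, s, Pow(Add(13, s), -1))) (Function('y')(s) = Add(-3, Mul(Add(s, s), Pow(Add(s, 13), -1))) = Add(-3, Mul(Mul(2, s), Pow(Add(13, s), -1))) = Add(-3, Mul(2, s, Pow(Add(13, s), -1))))
Function('C')(P, G) = Add(61, Mul(20, Pow(P, 2))) (Function('C')(P, G) = Add(Mul(20, Pow(P, 2)), Mul(-1, -61)) = Add(Mul(20, Pow(P, 2)), 61) = Add(61, Mul(20, Pow(P, 2))))
Add(Add(26, Function('C')(Function('y')(6), -127)), -28968) = Add(Add(26, Add(61, Mul(20, Pow(Mul(Pow(Add(13, 6), -1), Add(-39, Mul(-1, 6))), 2)))), -28968) = Add(Add(26, Add(61, Mul(20, Pow(Mul(Pow(19, -1), Add(-39, -6)), 2)))), -28968) = Add(Add(26, Add(61, Mul(20, Pow(Mul(Rational(1, 19), -45), 2)))), -28968) = Add(Add(26, Add(61, Mul(20, Pow(Rational(-45, 19), 2)))), -28968) = Add(Add(26, Add(61, Mul(20, Rational(2025, 361)))), -28968) = Add(Add(26, Add(61, Rational(40500, 361))), -28968) = Add(Add(26, Rational(62521, 361)), -28968) = Add(Rational(71907, 361), -28968) = Rational(-10385541, 361)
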